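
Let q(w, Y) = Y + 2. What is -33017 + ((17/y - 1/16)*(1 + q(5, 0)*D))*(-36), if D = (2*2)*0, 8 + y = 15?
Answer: -926861/28 ≈ -33102.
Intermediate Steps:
y = 7 (y = -8 + 15 = 7)
q(w, Y) = 2 + Y
D = 0 (D = 4*0 = 0)
-33017 + ((17/y - 1/16)*(1 + q(5, 0)*D))*(-36) = -33017 + ((17/7 - 1/16)*(1 + (2 + 0)*0))*(-36) = -33017 + ((17*(⅐) - 1*1/16)*(1 + 2*0))*(-36) = -33017 + ((17/7 - 1/16)*(1 + 0))*(-36) = -33017 + ((265/112)*1)*(-36) = -33017 + (265/112)*(-36) = -33017 - 2385/28 = -926861/28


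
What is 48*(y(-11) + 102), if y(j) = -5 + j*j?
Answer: 10464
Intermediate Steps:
y(j) = -5 + j**2
48*(y(-11) + 102) = 48*((-5 + (-11)**2) + 102) = 48*((-5 + 121) + 102) = 48*(116 + 102) = 48*218 = 10464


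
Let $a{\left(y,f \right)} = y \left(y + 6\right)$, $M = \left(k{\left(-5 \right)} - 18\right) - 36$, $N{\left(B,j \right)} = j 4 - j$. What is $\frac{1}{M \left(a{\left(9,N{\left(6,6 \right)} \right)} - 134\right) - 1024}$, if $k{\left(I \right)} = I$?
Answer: $- \frac{1}{1083} \approx -0.00092336$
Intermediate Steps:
$N{\left(B,j \right)} = 3 j$ ($N{\left(B,j \right)} = 4 j - j = 3 j$)
$M = -59$ ($M = \left(-5 - 18\right) - 36 = -23 - 36 = -59$)
$a{\left(y,f \right)} = y \left(6 + y\right)$
$\frac{1}{M \left(a{\left(9,N{\left(6,6 \right)} \right)} - 134\right) - 1024} = \frac{1}{- 59 \left(9 \left(6 + 9\right) - 134\right) - 1024} = \frac{1}{- 59 \left(9 \cdot 15 - 134\right) - 1024} = \frac{1}{- 59 \left(135 - 134\right) - 1024} = \frac{1}{\left(-59\right) 1 - 1024} = \frac{1}{-59 - 1024} = \frac{1}{-1083} = - \frac{1}{1083}$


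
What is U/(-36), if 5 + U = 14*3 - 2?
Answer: -35/36 ≈ -0.97222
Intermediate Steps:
U = 35 (U = -5 + (14*3 - 2) = -5 + (42 - 2) = -5 + 40 = 35)
U/(-36) = 35/(-36) = 35*(-1/36) = -35/36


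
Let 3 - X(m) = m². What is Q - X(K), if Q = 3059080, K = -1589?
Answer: 5583998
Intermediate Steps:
X(m) = 3 - m²
Q - X(K) = 3059080 - (3 - 1*(-1589)²) = 3059080 - (3 - 1*2524921) = 3059080 - (3 - 2524921) = 3059080 - 1*(-2524918) = 3059080 + 2524918 = 5583998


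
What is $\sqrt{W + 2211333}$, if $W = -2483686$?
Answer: $i \sqrt{272353} \approx 521.88 i$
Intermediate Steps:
$\sqrt{W + 2211333} = \sqrt{-2483686 + 2211333} = \sqrt{-272353} = i \sqrt{272353}$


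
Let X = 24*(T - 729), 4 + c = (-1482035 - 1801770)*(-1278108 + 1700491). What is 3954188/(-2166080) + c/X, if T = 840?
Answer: -4470838798600441/8586960 ≈ -5.2065e+8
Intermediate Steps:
c = -1387023407319 (c = -4 + (-1482035 - 1801770)*(-1278108 + 1700491) = -4 - 3283805*422383 = -4 - 1387023407315 = -1387023407319)
X = 2664 (X = 24*(840 - 729) = 24*111 = 2664)
3954188/(-2166080) + c/X = 3954188/(-2166080) - 1387023407319/2664 = 3954188*(-1/2166080) - 1387023407319*1/2664 = -141221/77360 - 462341135773/888 = -4470838798600441/8586960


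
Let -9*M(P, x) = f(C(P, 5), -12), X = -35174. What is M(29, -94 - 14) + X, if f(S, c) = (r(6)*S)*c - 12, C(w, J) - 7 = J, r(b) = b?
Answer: -105230/3 ≈ -35077.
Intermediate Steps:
C(w, J) = 7 + J
f(S, c) = -12 + 6*S*c (f(S, c) = (6*S)*c - 12 = 6*S*c - 12 = -12 + 6*S*c)
M(P, x) = 292/3 (M(P, x) = -(-12 + 6*(7 + 5)*(-12))/9 = -(-12 + 6*12*(-12))/9 = -(-12 - 864)/9 = -⅑*(-876) = 292/3)
M(29, -94 - 14) + X = 292/3 - 35174 = -105230/3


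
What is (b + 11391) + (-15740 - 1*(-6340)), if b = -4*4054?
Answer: -14225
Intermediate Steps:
b = -16216
(b + 11391) + (-15740 - 1*(-6340)) = (-16216 + 11391) + (-15740 - 1*(-6340)) = -4825 + (-15740 + 6340) = -4825 - 9400 = -14225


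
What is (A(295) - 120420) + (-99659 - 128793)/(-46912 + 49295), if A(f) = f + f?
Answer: -285783342/2383 ≈ -1.1993e+5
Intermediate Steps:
A(f) = 2*f
(A(295) - 120420) + (-99659 - 128793)/(-46912 + 49295) = (2*295 - 120420) + (-99659 - 128793)/(-46912 + 49295) = (590 - 120420) - 228452/2383 = -119830 - 228452*1/2383 = -119830 - 228452/2383 = -285783342/2383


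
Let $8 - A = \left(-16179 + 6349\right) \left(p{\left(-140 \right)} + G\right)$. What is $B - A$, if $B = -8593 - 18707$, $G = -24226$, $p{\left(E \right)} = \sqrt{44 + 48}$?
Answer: $238114272 - 19660 \sqrt{23} \approx 2.3802 \cdot 10^{8}$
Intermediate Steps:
$p{\left(E \right)} = 2 \sqrt{23}$ ($p{\left(E \right)} = \sqrt{92} = 2 \sqrt{23}$)
$A = -238141572 + 19660 \sqrt{23}$ ($A = 8 - \left(-16179 + 6349\right) \left(2 \sqrt{23} - 24226\right) = 8 - - 9830 \left(-24226 + 2 \sqrt{23}\right) = 8 - \left(238141580 - 19660 \sqrt{23}\right) = -238141572 + 19660 \sqrt{23} \approx -2.3805 \cdot 10^{8}$)
$B = -27300$
$B - A = -27300 - \left(-238141572 + 19660 \sqrt{23}\right) = -27300 + \left(238141572 - 19660 \sqrt{23}\right) = 238114272 - 19660 \sqrt{23}$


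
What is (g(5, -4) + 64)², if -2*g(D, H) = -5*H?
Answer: 2916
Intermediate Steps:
g(D, H) = 5*H/2 (g(D, H) = -(-5)*H/2 = 5*H/2)
(g(5, -4) + 64)² = ((5/2)*(-4) + 64)² = (-10 + 64)² = 54² = 2916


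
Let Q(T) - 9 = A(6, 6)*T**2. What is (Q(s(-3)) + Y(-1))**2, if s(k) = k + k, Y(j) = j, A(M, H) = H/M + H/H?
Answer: 6400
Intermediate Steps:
A(M, H) = 1 + H/M (A(M, H) = H/M + 1 = 1 + H/M)
s(k) = 2*k
Q(T) = 9 + 2*T**2 (Q(T) = 9 + ((6 + 6)/6)*T**2 = 9 + ((1/6)*12)*T**2 = 9 + 2*T**2)
(Q(s(-3)) + Y(-1))**2 = ((9 + 2*(2*(-3))**2) - 1)**2 = ((9 + 2*(-6)**2) - 1)**2 = ((9 + 2*36) - 1)**2 = ((9 + 72) - 1)**2 = (81 - 1)**2 = 80**2 = 6400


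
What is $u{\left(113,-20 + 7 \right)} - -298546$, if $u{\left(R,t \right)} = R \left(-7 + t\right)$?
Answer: $296286$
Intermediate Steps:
$u{\left(113,-20 + 7 \right)} - -298546 = 113 \left(-7 + \left(-20 + 7\right)\right) - -298546 = 113 \left(-7 - 13\right) + 298546 = 113 \left(-20\right) + 298546 = -2260 + 298546 = 296286$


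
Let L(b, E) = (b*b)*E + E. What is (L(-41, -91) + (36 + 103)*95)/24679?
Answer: -139857/24679 ≈ -5.6670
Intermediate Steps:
L(b, E) = E + E*b**2 (L(b, E) = b**2*E + E = E*b**2 + E = E + E*b**2)
(L(-41, -91) + (36 + 103)*95)/24679 = (-91*(1 + (-41)**2) + (36 + 103)*95)/24679 = (-91*(1 + 1681) + 139*95)*(1/24679) = (-91*1682 + 13205)*(1/24679) = (-153062 + 13205)*(1/24679) = -139857*1/24679 = -139857/24679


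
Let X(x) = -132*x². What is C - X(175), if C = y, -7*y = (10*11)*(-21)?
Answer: 4042830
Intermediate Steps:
y = 330 (y = -10*11*(-21)/7 = -110*(-21)/7 = -⅐*(-2310) = 330)
C = 330
C - X(175) = 330 - (-132)*175² = 330 - (-132)*30625 = 330 - 1*(-4042500) = 330 + 4042500 = 4042830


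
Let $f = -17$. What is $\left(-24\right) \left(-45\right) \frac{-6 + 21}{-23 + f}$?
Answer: $-405$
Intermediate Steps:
$\left(-24\right) \left(-45\right) \frac{-6 + 21}{-23 + f} = \left(-24\right) \left(-45\right) \frac{-6 + 21}{-23 - 17} = 1080 \frac{15}{-40} = 1080 \cdot 15 \left(- \frac{1}{40}\right) = 1080 \left(- \frac{3}{8}\right) = -405$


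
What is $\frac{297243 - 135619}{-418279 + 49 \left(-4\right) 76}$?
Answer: $- \frac{161624}{433175} \approx -0.37311$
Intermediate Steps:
$\frac{297243 - 135619}{-418279 + 49 \left(-4\right) 76} = \frac{161624}{-418279 - 14896} = \frac{161624}{-433175} = 161624 \left(- \frac{1}{433175}\right) = - \frac{161624}{433175}$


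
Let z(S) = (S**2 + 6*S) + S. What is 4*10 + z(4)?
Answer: 84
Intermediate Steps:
z(S) = S**2 + 7*S
4*10 + z(4) = 4*10 + 4*(7 + 4) = 40 + 4*11 = 40 + 44 = 84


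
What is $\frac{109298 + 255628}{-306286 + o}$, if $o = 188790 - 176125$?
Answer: $- \frac{364926}{293621} \approx -1.2428$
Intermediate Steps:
$o = 12665$
$\frac{109298 + 255628}{-306286 + o} = \frac{109298 + 255628}{-306286 + 12665} = \frac{364926}{-293621} = 364926 \left(- \frac{1}{293621}\right) = - \frac{364926}{293621}$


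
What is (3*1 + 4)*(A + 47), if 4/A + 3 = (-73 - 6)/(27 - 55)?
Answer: 861/5 ≈ 172.20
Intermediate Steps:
A = -112/5 (A = 4/(-3 + (-73 - 6)/(27 - 55)) = 4/(-3 - 79/(-28)) = 4/(-3 - 79*(-1/28)) = 4/(-3 + 79/28) = 4/(-5/28) = 4*(-28/5) = -112/5 ≈ -22.400)
(3*1 + 4)*(A + 47) = (3*1 + 4)*(-112/5 + 47) = (3 + 4)*(123/5) = 7*(123/5) = 861/5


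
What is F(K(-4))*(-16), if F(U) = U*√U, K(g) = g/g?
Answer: -16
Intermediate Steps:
K(g) = 1
F(U) = U^(3/2)
F(K(-4))*(-16) = 1^(3/2)*(-16) = 1*(-16) = -16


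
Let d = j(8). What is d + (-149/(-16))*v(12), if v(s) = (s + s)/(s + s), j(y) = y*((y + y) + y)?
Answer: 3221/16 ≈ 201.31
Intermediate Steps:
j(y) = 3*y² (j(y) = y*(2*y + y) = y*(3*y) = 3*y²)
d = 192 (d = 3*8² = 3*64 = 192)
v(s) = 1 (v(s) = (2*s)/((2*s)) = (2*s)*(1/(2*s)) = 1)
d + (-149/(-16))*v(12) = 192 - 149/(-16)*1 = 192 - 149*(-1/16)*1 = 192 + (149/16)*1 = 192 + 149/16 = 3221/16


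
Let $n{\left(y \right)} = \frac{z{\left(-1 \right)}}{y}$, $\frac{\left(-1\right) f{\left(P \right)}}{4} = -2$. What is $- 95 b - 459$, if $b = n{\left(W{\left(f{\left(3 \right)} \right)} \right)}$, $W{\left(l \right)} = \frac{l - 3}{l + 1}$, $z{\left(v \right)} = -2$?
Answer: $-117$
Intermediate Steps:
$f{\left(P \right)} = 8$ ($f{\left(P \right)} = \left(-4\right) \left(-2\right) = 8$)
$W{\left(l \right)} = \frac{-3 + l}{1 + l}$
$n{\left(y \right)} = - \frac{2}{y}$
$b = - \frac{18}{5}$ ($b = - \frac{2}{\frac{1}{1 + 8} \left(-3 + 8\right)} = - \frac{2}{\frac{1}{9} \cdot 5} = - \frac{2}{\frac{5}{9}} = \left(-2\right) \frac{9}{5} = - \frac{18}{5} \approx -3.6$)
$- 95 b - 459 = \left(-95\right) \left(- \frac{18}{5}\right) - 459 = 342 - 459 = -117$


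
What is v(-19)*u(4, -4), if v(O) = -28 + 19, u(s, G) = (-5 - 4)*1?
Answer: 81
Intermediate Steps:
u(s, G) = -9 (u(s, G) = -9*1 = -9)
v(O) = -9
v(-19)*u(4, -4) = -9*(-9) = 81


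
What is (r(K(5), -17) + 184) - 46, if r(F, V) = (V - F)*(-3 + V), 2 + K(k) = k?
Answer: 538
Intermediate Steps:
K(k) = -2 + k
r(F, V) = (-3 + V)*(V - F)
(r(K(5), -17) + 184) - 46 = (((-17)² - 3*(-17) + 3*(-2 + 5) - 1*(-2 + 5)*(-17)) + 184) - 46 = ((289 + 51 + 3*3 - 1*3*(-17)) + 184) - 46 = ((289 + 51 + 9 + 51) + 184) - 46 = (400 + 184) - 46 = 584 - 46 = 538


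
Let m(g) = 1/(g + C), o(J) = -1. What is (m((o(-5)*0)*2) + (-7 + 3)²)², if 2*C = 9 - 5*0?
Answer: 21316/81 ≈ 263.16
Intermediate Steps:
C = 9/2 (C = (9 - 5*0)/2 = (9 + 0)/2 = (½)*9 = 9/2 ≈ 4.5000)
m(g) = 1/(9/2 + g) (m(g) = 1/(g + 9/2) = 1/(9/2 + g))
(m((o(-5)*0)*2) + (-7 + 3)²)² = (2/(9 + 2*(-1*0*2)) + (-7 + 3)²)² = (2/(9 + 2*(0*2)) + (-4)²)² = (2/(9 + 2*0) + 16)² = (2/(9 + 0) + 16)² = (2/9 + 16)² = (146/9)² = 21316/81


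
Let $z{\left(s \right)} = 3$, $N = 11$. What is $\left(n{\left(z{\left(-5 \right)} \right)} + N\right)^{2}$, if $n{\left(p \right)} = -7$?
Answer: $16$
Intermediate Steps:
$\left(n{\left(z{\left(-5 \right)} \right)} + N\right)^{2} = \left(-7 + 11\right)^{2} = 4^{2} = 16$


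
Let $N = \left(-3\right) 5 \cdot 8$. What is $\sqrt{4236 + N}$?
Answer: $14 \sqrt{21} \approx 64.156$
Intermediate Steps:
$N = -120$ ($N = \left(-15\right) 8 = -120$)
$\sqrt{4236 + N} = \sqrt{4236 - 120} = \sqrt{4116} = 14 \sqrt{21}$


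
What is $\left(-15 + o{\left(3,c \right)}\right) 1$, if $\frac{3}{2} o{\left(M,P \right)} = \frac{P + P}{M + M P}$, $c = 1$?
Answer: $- \frac{133}{9} \approx -14.778$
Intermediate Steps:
$o{\left(M,P \right)} = \frac{4 P}{3 \left(M + M P\right)}$ ($o{\left(M,P \right)} = \frac{2 \frac{P + P}{M + M P}}{3} = \frac{2 \frac{2 P}{M + M P}}{3} = \frac{4 P}{3 \left(M + M P\right)}$)
$\left(-15 + o{\left(3,c \right)}\right) 1 = \left(-15 + \frac{4}{3} \cdot 1 \cdot \frac{1}{3} \frac{1}{1 + 1}\right) 1 = \left(-15 + \frac{4}{3} \cdot 1 \cdot \frac{1}{3} \cdot \frac{1}{2}\right) 1 = \left(-15 + \frac{2}{9}\right) 1 = \left(- \frac{133}{9}\right) 1 = - \frac{133}{9}$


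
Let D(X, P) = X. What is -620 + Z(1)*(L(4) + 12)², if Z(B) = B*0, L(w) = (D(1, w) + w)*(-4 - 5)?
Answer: -620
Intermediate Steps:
L(w) = -9 - 9*w (L(w) = (1 + w)*(-4 - 5) = (1 + w)*(-9) = -9 - 9*w)
Z(B) = 0
-620 + Z(1)*(L(4) + 12)² = -620 + 0*((-9 - 9*4) + 12)² = -620 + 0*((-9 - 36) + 12)² = -620 + 0*(-45 + 12)² = -620 + 0*(-33)² = -620 + 0*1089 = -620 + 0 = -620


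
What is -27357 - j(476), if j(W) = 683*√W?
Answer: -27357 - 1366*√119 ≈ -42258.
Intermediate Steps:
-27357 - j(476) = -27357 - 683*√476 = -27357 - 683*2*√119 = -27357 - 1366*√119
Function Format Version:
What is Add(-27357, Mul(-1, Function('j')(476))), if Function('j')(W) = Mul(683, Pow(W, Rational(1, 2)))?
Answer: Add(-27357, Mul(-1366, Pow(119, Rational(1, 2)))) ≈ -42258.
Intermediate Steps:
Add(-27357, Mul(-1, Function('j')(476))) = Add(-27357, Mul(-1, Mul(683, Pow(476, Rational(1, 2))))) = Add(-27357, Mul(-1, Mul(683, Mul(2, Pow(119, Rational(1, 2)))))) = Add(-27357, Mul(-1, Mul(1366, Pow(119, Rational(1, 2))))) = Add(-27357, Mul(-1366, Pow(119, Rational(1, 2))))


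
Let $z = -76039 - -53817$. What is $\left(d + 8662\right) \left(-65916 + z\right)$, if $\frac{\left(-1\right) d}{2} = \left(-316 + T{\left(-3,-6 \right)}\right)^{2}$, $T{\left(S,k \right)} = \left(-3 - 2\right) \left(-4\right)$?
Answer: $14681146660$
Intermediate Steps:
$T{\left(S,k \right)} = 20$ ($T{\left(S,k \right)} = \left(-5\right) \left(-4\right) = 20$)
$z = -22222$ ($z = -76039 + 53817 = -22222$)
$d = -175232$ ($d = - 2 \left(-316 + 20\right)^{2} = - 2 \left(-296\right)^{2} = \left(-2\right) 87616 = -175232$)
$\left(d + 8662\right) \left(-65916 + z\right) = \left(-175232 + 8662\right) \left(-65916 - 22222\right) = \left(-166570\right) \left(-88138\right) = 14681146660$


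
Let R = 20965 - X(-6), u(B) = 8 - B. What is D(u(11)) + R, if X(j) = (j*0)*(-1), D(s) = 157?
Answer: 21122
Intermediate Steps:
X(j) = 0 (X(j) = 0*(-1) = 0)
R = 20965 (R = 20965 - 1*0 = 20965 + 0 = 20965)
D(u(11)) + R = 157 + 20965 = 21122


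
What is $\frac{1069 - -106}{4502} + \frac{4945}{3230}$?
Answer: $\frac{1302882}{727073} \approx 1.792$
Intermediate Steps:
$\frac{1069 - -106}{4502} + \frac{4945}{3230} = \left(1069 + 106\right) \frac{1}{4502} + 4945 \cdot \frac{1}{3230} = 1175 \cdot \frac{1}{4502} + \frac{989}{646} = \frac{1175}{4502} + \frac{989}{646} = \frac{1302882}{727073}$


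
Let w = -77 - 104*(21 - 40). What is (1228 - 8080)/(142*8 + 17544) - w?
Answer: -8870043/4670 ≈ -1899.4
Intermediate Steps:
w = 1899 (w = -77 - 104*(-19) = -77 + 1976 = 1899)
(1228 - 8080)/(142*8 + 17544) - w = (1228 - 8080)/(142*8 + 17544) - 1*1899 = -6852/(1136 + 17544) - 1899 = -6852/18680 - 1899 = -6852*1/18680 - 1899 = -1713/4670 - 1899 = -8870043/4670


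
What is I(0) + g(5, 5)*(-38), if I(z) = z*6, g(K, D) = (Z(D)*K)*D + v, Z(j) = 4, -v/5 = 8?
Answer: -2280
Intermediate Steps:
v = -40 (v = -5*8 = -40)
g(K, D) = -40 + 4*D*K (g(K, D) = (4*K)*D - 40 = 4*D*K - 40 = -40 + 4*D*K)
I(z) = 6*z
I(0) + g(5, 5)*(-38) = 6*0 + (-40 + 4*5*5)*(-38) = 0 + (-40 + 100)*(-38) = 0 + 60*(-38) = 0 - 2280 = -2280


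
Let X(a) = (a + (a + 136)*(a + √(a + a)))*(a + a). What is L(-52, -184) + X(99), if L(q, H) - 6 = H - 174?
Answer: 4625720 + 139590*√22 ≈ 5.2805e+6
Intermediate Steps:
L(q, H) = -168 + H (L(q, H) = 6 + (H - 174) = 6 + (-174 + H) = -168 + H)
X(a) = 2*a*(a + (136 + a)*(a + √2*√a)) (X(a) = (a + (136 + a)*(a + √(2*a)))*(2*a) = (a + (136 + a)*(a + √2*√a))*(2*a) = 2*a*(a + (136 + a)*(a + √2*√a)))
L(-52, -184) + X(99) = (-168 - 184) + (2*99³ + 274*99² + 2*√2*99^(5/2) + 272*√2*99^(3/2)) = -352 + (2*970299 + 274*9801 + 2*√2*(29403*√11) + 272*√2*(297*√11)) = -352 + (1940598 + 2685474 + 58806*√22 + 80784*√22) = -352 + (4626072 + 139590*√22) = 4625720 + 139590*√22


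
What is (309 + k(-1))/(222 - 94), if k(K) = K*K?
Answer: 155/64 ≈ 2.4219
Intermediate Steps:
k(K) = K²
(309 + k(-1))/(222 - 94) = (309 + (-1)²)/(222 - 94) = (309 + 1)/128 = 310*(1/128) = 155/64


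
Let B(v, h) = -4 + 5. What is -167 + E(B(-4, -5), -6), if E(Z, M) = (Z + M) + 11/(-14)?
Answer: -2419/14 ≈ -172.79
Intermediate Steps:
B(v, h) = 1
E(Z, M) = -11/14 + M + Z (E(Z, M) = (M + Z) + 11*(-1/14) = (M + Z) - 11/14 = -11/14 + M + Z)
-167 + E(B(-4, -5), -6) = -167 + (-11/14 - 6 + 1) = -167 - 81/14 = -2419/14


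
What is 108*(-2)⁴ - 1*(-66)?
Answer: 1794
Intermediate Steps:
108*(-2)⁴ - 1*(-66) = 108*16 + 66 = 1728 + 66 = 1794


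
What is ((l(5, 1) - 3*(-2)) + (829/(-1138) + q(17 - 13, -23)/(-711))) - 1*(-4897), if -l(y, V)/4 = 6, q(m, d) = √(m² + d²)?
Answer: 5551473/1138 - √545/711 ≈ 4878.2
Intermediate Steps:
q(m, d) = √(d² + m²)
l(y, V) = -24 (l(y, V) = -4*6 = -24)
((l(5, 1) - 3*(-2)) + (829/(-1138) + q(17 - 13, -23)/(-711))) - 1*(-4897) = ((-24 - 3*(-2)) + (829/(-1138) + √((-23)² + (17 - 13)²)/(-711))) - 1*(-4897) = ((-24 + 6) + (829*(-1/1138) + √(529 + 4²)*(-1/711))) + 4897 = (-18 + (-829/1138 + √(529 + 16)*(-1/711))) + 4897 = (-18 + (-829/1138 + √545*(-1/711))) + 4897 = (-18 + (-829/1138 - √545/711)) + 4897 = (-21313/1138 - √545/711) + 4897 = 5551473/1138 - √545/711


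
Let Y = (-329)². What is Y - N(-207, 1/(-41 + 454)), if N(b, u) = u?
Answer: 44703532/413 ≈ 1.0824e+5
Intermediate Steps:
Y = 108241
Y - N(-207, 1/(-41 + 454)) = 108241 - 1/(-41 + 454) = 108241 - 1/413 = 44703532/413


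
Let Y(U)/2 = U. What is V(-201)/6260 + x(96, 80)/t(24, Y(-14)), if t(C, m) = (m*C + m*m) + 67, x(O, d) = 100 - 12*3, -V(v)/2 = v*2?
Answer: 136139/280135 ≈ 0.48598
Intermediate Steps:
Y(U) = 2*U
V(v) = -4*v (V(v) = -2*v*2 = -4*v)
x(O, d) = 64 (x(O, d) = 100 - 1*36 = 100 - 36 = 64)
t(C, m) = 67 + m**2 + C*m (t(C, m) = (C*m + m**2) + 67 = (m**2 + C*m) + 67 = 67 + m**2 + C*m)
V(-201)/6260 + x(96, 80)/t(24, Y(-14)) = -4*(-201)/6260 + 64/(67 + (2*(-14))**2 + 24*(2*(-14))) = 804*(1/6260) + 64/(67 + (-28)**2 + 24*(-28)) = 201/1565 + 64/(67 + 784 - 672) = 201/1565 + 64/179 = 136139/280135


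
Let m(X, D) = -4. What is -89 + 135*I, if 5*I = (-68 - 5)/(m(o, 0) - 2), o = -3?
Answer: 479/2 ≈ 239.50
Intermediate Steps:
I = 73/30 (I = ((-68 - 5)/(-4 - 2))/5 = (-73/(-6))/5 = (-73*(-1/6))/5 = (1/5)*(73/6) = 73/30 ≈ 2.4333)
-89 + 135*I = -89 + 135*(73/30) = -89 + 657/2 = 479/2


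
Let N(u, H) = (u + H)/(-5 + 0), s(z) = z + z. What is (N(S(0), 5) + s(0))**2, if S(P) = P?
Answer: 1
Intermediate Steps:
s(z) = 2*z
N(u, H) = -H/5 - u/5 (N(u, H) = (H + u)/(-5) = (H + u)*(-1/5) = -H/5 - u/5)
(N(S(0), 5) + s(0))**2 = ((-1/5*5 - 1/5*0) + 2*0)**2 = ((-1 + 0) + 0)**2 = (-1 + 0)**2 = (-1)**2 = 1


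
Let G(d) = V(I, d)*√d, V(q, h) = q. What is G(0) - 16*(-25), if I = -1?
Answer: 400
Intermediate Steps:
G(d) = -√d
G(0) - 16*(-25) = -√0 - 16*(-25) = -1*0 + 400 = 0 + 400 = 400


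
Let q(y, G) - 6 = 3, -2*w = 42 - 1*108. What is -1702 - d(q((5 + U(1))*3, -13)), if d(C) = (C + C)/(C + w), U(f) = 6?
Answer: -11917/7 ≈ -1702.4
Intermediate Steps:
w = 33 (w = -(42 - 1*108)/2 = -(42 - 108)/2 = -½*(-66) = 33)
q(y, G) = 9 (q(y, G) = 6 + 3 = 9)
d(C) = 2*C/(33 + C) (d(C) = (C + C)/(C + 33) = (2*C)/(33 + C) = 2*C/(33 + C))
-1702 - d(q((5 + U(1))*3, -13)) = -1702 - 2*9/(33 + 9) = -1702 - 2*9/42 = -1702 - 1*3/7 = -1702 - 3/7 = -11917/7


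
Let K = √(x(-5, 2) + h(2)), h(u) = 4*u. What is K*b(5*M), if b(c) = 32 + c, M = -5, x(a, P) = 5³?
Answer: 7*√133 ≈ 80.728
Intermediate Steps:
x(a, P) = 125
K = √133 (K = √(125 + 4*2) = √(125 + 8) = √133 ≈ 11.533)
K*b(5*M) = √133*(32 + 5*(-5)) = √133*(32 - 25) = √133*7 = 7*√133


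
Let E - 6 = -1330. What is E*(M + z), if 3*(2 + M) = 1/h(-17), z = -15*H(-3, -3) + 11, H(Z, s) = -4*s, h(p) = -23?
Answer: 15623200/69 ≈ 2.2642e+5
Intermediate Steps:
E = -1324 (E = 6 - 1330 = -1324)
z = -169 (z = -(-60)*(-3) + 11 = -15*12 + 11 = -180 + 11 = -169)
M = -139/69 (M = -2 + (⅓)/(-23) = -2 + (⅓)*(-1/23) = -2 - 1/69 = -139/69 ≈ -2.0145)
E*(M + z) = -1324*(-139/69 - 169) = -1324*(-11800/69) = 15623200/69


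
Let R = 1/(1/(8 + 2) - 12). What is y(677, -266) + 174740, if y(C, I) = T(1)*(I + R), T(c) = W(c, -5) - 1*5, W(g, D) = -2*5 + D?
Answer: 21427340/119 ≈ 1.8006e+5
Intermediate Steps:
W(g, D) = -10 + D
T(c) = -20 (T(c) = (-10 - 5) - 1*5 = -15 - 5 = -20)
R = -10/119 (R = 1/(1/10 - 12) = 1/(⅒ - 12) = 1/(-119/10) = -10/119 ≈ -0.084034)
y(C, I) = 200/119 - 20*I (y(C, I) = -20*(I - 10/119) = -20*(-10/119 + I) = 200/119 - 20*I)
y(677, -266) + 174740 = (200/119 - 20*(-266)) + 174740 = (200/119 + 5320) + 174740 = 633280/119 + 174740 = 21427340/119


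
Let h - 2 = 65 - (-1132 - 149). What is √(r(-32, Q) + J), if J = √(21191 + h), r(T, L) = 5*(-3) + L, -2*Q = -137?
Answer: √(214 + 4*√22539)/2 ≈ 14.270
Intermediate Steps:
h = 1348 (h = 2 + (65 - (-1132 - 149)) = 2 + (65 - 1*(-1281)) = 2 + (65 + 1281) = 2 + 1346 = 1348)
Q = 137/2 (Q = -½*(-137) = 137/2 ≈ 68.500)
r(T, L) = -15 + L
J = √22539 (J = √(21191 + 1348) = √22539 ≈ 150.13)
√(r(-32, Q) + J) = √((-15 + 137/2) + √22539) = √(107/2 + √22539)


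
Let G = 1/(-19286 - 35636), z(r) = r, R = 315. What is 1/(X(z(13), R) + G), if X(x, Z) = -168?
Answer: -54922/9226897 ≈ -0.0059524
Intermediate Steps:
G = -1/54922 (G = 1/(-54922) = -1/54922 ≈ -1.8208e-5)
1/(X(z(13), R) + G) = 1/(-168 - 1/54922) = 1/(-9226897/54922) = -54922/9226897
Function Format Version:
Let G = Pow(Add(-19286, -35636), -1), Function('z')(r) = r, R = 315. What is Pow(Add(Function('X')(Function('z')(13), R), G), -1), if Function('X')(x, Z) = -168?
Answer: Rational(-54922, 9226897) ≈ -0.0059524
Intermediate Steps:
G = Rational(-1, 54922) (G = Pow(-54922, -1) = Rational(-1, 54922) ≈ -1.8208e-5)
Pow(Add(Function('X')(Function('z')(13), R), G), -1) = Pow(Add(-168, Rational(-1, 54922)), -1) = Pow(Rational(-9226897, 54922), -1) = Rational(-54922, 9226897)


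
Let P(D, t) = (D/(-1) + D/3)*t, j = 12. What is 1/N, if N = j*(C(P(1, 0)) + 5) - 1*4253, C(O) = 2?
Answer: -1/4169 ≈ -0.00023987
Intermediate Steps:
P(D, t) = -2*D*t/3 (P(D, t) = (D*(-1) + D*(1/3))*t = (-D + D/3)*t = (-2*D/3)*t = -2*D*t/3)
N = -4169 (N = 12*(2 + 5) - 1*4253 = 12*7 - 4253 = 84 - 4253 = -4169)
1/N = 1/(-4169) = -1/4169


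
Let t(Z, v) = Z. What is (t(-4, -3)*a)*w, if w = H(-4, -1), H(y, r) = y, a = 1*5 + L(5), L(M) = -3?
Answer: 32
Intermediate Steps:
a = 2 (a = 1*5 - 3 = 5 - 3 = 2)
w = -4
(t(-4, -3)*a)*w = -4*2*(-4) = -8*(-4) = 32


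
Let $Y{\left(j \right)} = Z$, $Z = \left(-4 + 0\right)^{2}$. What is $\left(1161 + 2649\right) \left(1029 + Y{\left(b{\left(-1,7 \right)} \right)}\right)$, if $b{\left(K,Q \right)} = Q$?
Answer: $3981450$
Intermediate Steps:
$Z = 16$ ($Z = \left(-4\right)^{2} = 16$)
$Y{\left(j \right)} = 16$
$\left(1161 + 2649\right) \left(1029 + Y{\left(b{\left(-1,7 \right)} \right)}\right) = \left(1161 + 2649\right) \left(1029 + 16\right) = 3810 \cdot 1045 = 3981450$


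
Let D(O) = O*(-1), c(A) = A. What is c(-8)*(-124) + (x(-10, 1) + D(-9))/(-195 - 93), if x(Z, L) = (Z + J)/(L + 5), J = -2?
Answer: 285689/288 ≈ 991.98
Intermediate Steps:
x(Z, L) = (-2 + Z)/(5 + L) (x(Z, L) = (Z - 2)/(L + 5) = (-2 + Z)/(5 + L))
D(O) = -O
c(-8)*(-124) + (x(-10, 1) + D(-9))/(-195 - 93) = -8*(-124) + ((-2 - 10)/(5 + 1) - 1*(-9))/(-195 - 93) = 992 + (-12/6 + 9)/(-288) = 992 + ((1/6)*(-12) + 9)*(-1/288) = 992 + (-2 + 9)*(-1/288) = 992 + 7*(-1/288) = 992 - 7/288 = 285689/288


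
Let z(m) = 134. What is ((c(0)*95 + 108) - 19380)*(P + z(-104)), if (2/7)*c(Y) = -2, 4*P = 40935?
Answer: -826807327/4 ≈ -2.0670e+8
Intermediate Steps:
P = 40935/4 (P = (¼)*40935 = 40935/4 ≈ 10234.)
c(Y) = -7 (c(Y) = (7/2)*(-2) = -7)
((c(0)*95 + 108) - 19380)*(P + z(-104)) = ((-7*95 + 108) - 19380)*(40935/4 + 134) = ((-665 + 108) - 19380)*(41471/4) = (-557 - 19380)*(41471/4) = -19937*41471/4 = -826807327/4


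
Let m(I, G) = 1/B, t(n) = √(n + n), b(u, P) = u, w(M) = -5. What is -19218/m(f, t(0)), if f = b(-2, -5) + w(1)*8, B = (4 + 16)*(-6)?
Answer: 2306160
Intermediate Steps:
B = -120 (B = 20*(-6) = -120)
t(n) = √2*√n (t(n) = √(2*n) = √2*√n)
f = -42 (f = -2 - 5*8 = -2 - 40 = -42)
m(I, G) = -1/120 (m(I, G) = 1/(-120) = -1/120)
-19218/m(f, t(0)) = -19218/(-1/120) = -19218*(-120) = 2306160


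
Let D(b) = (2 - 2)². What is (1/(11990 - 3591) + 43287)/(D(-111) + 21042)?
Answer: 181783757/88365879 ≈ 2.0572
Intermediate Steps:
D(b) = 0 (D(b) = 0² = 0)
(1/(11990 - 3591) + 43287)/(D(-111) + 21042) = (1/(11990 - 3591) + 43287)/(0 + 21042) = (1/8399 + 43287)/21042 = (1/8399 + 43287)*(1/21042) = (363567514/8399)*(1/21042) = 181783757/88365879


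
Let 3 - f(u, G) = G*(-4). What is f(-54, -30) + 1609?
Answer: 1492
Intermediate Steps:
f(u, G) = 3 + 4*G (f(u, G) = 3 - G*(-4) = 3 - (-4)*G = 3 + 4*G)
f(-54, -30) + 1609 = (3 + 4*(-30)) + 1609 = (3 - 120) + 1609 = -117 + 1609 = 1492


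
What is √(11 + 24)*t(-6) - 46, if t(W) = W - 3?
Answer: -46 - 9*√35 ≈ -99.245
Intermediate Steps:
t(W) = -3 + W
√(11 + 24)*t(-6) - 46 = √(11 + 24)*(-3 - 6) - 46 = √35*(-9) - 46 = -9*√35 - 46 = -46 - 9*√35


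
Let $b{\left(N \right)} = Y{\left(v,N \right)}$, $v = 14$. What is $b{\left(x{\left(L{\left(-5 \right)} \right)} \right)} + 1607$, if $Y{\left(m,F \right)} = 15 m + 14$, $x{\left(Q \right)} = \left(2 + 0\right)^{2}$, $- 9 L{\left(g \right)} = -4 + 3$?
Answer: $1831$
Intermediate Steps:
$L{\left(g \right)} = \frac{1}{9}$ ($L{\left(g \right)} = - \frac{-4 + 3}{9} = \left(- \frac{1}{9}\right) \left(-1\right) = \frac{1}{9}$)
$x{\left(Q \right)} = 4$ ($x{\left(Q \right)} = 2^{2} = 4$)
$Y{\left(m,F \right)} = 14 + 15 m$
$b{\left(N \right)} = 224$ ($b{\left(N \right)} = 14 + 15 \cdot 14 = 14 + 210 = 224$)
$b{\left(x{\left(L{\left(-5 \right)} \right)} \right)} + 1607 = 224 + 1607 = 1831$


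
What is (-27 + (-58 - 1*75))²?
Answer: 25600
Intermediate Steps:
(-27 + (-58 - 1*75))² = (-27 + (-58 - 75))² = (-27 - 133)² = (-160)² = 25600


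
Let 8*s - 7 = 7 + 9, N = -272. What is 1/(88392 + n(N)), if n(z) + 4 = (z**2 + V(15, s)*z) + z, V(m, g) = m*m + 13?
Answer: 1/97364 ≈ 1.0271e-5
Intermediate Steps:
s = 23/8 (s = 7/8 + (7 + 9)/8 = 7/8 + (1/8)*16 = 7/8 + 2 = 23/8 ≈ 2.8750)
V(m, g) = 13 + m**2 (V(m, g) = m**2 + 13 = 13 + m**2)
n(z) = -4 + z**2 + 239*z (n(z) = -4 + ((z**2 + (13 + 15**2)*z) + z) = -4 + ((z**2 + (13 + 225)*z) + z) = -4 + ((z**2 + 238*z) + z) = -4 + (z**2 + 239*z) = -4 + z**2 + 239*z)
1/(88392 + n(N)) = 1/(88392 + (-4 + (-272)**2 + 239*(-272))) = 1/(88392 + (-4 + 73984 - 65008)) = 1/(88392 + 8972) = 1/97364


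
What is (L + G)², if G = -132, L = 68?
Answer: 4096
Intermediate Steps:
(L + G)² = (68 - 132)² = (-64)² = 4096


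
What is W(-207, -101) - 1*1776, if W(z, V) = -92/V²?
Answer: -18117068/10201 ≈ -1776.0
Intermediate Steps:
W(z, V) = -92/V²
W(-207, -101) - 1*1776 = -92/(-101)² - 1*1776 = -92*1/10201 - 1776 = -92/10201 - 1776 = -18117068/10201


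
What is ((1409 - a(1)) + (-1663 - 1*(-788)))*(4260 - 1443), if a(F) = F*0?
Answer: 1504278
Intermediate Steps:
a(F) = 0
((1409 - a(1)) + (-1663 - 1*(-788)))*(4260 - 1443) = ((1409 - 1*0) + (-1663 - 1*(-788)))*(4260 - 1443) = ((1409 + 0) + (-1663 + 788))*2817 = (1409 - 875)*2817 = 534*2817 = 1504278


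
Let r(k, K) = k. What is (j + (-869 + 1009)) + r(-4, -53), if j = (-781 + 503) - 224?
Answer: -366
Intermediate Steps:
j = -502 (j = -278 - 224 = -502)
(j + (-869 + 1009)) + r(-4, -53) = (-502 + (-869 + 1009)) - 4 = (-502 + 140) - 4 = -362 - 4 = -366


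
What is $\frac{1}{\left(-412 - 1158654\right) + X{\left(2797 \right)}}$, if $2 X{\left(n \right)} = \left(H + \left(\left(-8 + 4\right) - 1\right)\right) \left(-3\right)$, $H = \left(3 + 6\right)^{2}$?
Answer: $- \frac{1}{1159180} \approx -8.6268 \cdot 10^{-7}$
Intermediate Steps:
$H = 81$ ($H = 9^{2} = 81$)
$X{\left(n \right)} = -114$ ($X{\left(n \right)} = \frac{\left(81 + \left(\left(-8 + 4\right) - 1\right)\right) \left(-3\right)}{2} = \frac{\left(81 - 5\right) \left(-3\right)}{2} = \frac{76 \left(-3\right)}{2} = \frac{1}{2} \left(-228\right) = -114$)
$\frac{1}{\left(-412 - 1158654\right) + X{\left(2797 \right)}} = \frac{1}{\left(-412 - 1158654\right) - 114} = \frac{1}{-1159066 - 114} = \frac{1}{-1159180} = - \frac{1}{1159180}$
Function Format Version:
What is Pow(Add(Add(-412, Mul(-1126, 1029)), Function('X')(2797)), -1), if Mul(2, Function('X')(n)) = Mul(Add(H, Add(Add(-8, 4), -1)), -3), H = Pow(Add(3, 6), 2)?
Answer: Rational(-1, 1159180) ≈ -8.6268e-7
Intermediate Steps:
H = 81 (H = Pow(9, 2) = 81)
Function('X')(n) = -114 (Function('X')(n) = Mul(Rational(1, 2), Mul(Add(81, Add(Add(-8, 4), -1)), -3)) = Mul(Rational(1, 2), Mul(Add(81, Add(-4, -1)), -3)) = Mul(Rational(1, 2), Mul(Add(81, -5), -3)) = Mul(Rational(1, 2), Mul(76, -3)) = Mul(Rational(1, 2), -228) = -114)
Pow(Add(Add(-412, Mul(-1126, 1029)), Function('X')(2797)), -1) = Pow(Add(Add(-412, Mul(-1126, 1029)), -114), -1) = Pow(Add(Add(-412, -1158654), -114), -1) = Pow(Add(-1159066, -114), -1) = Pow(-1159180, -1) = Rational(-1, 1159180)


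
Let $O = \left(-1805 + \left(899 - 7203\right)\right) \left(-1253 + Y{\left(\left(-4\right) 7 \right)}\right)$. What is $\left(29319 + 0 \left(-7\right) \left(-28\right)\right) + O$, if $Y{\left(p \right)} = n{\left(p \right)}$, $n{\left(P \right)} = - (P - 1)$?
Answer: $9954735$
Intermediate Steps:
$n{\left(P \right)} = 1 - P$ ($n{\left(P \right)} = - (-1 + P) = 1 - P$)
$Y{\left(p \right)} = 1 - p$
$O = 9925416$ ($O = \left(-1805 + \left(899 - 7203\right)\right) \left(-1253 - \left(-1 - 28\right)\right) = \left(-1805 + \left(899 - 7203\right)\right) \left(-1253 + \left(1 - -28\right)\right) = \left(-1805 - 6304\right) \left(-1253 + \left(1 + 28\right)\right) = - 8109 \left(-1253 + 29\right) = \left(-8109\right) \left(-1224\right) = 9925416$)
$\left(29319 + 0 \left(-7\right) \left(-28\right)\right) + O = \left(29319 + 0 \left(-7\right) \left(-28\right)\right) + 9925416 = \left(29319 + 0 \left(-28\right)\right) + 9925416 = \left(29319 + 0\right) + 9925416 = 29319 + 9925416 = 9954735$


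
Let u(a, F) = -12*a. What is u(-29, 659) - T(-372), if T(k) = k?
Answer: 720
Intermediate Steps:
u(-29, 659) - T(-372) = -12*(-29) - 1*(-372) = 348 + 372 = 720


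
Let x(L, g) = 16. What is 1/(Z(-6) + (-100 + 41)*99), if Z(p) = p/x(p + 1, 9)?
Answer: -8/46731 ≈ -0.00017119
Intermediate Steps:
Z(p) = p/16
1/(Z(-6) + (-100 + 41)*99) = 1/((1/16)*(-6) + (-100 + 41)*99) = 1/(-3/8 - 59*99) = 1/(-3/8 - 5841) = 1/(-46731/8) = -8/46731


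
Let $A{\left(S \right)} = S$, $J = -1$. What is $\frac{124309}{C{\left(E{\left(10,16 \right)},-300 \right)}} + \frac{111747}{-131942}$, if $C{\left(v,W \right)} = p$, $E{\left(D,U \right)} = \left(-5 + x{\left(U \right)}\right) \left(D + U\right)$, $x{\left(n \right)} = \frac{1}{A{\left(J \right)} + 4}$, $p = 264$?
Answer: $\frac{8186038435}{17416344} \approx 470.02$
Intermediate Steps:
$x{\left(n \right)} = \frac{1}{3}$ ($x{\left(n \right)} = \frac{1}{-1 + 4} = \frac{1}{3}$)
$E{\left(D,U \right)} = - \frac{14 D}{3} - \frac{14 U}{3}$ ($E{\left(D,U \right)} = \left(-5 + \frac{1}{3}\right) \left(D + U\right) = - \frac{14 \left(D + U\right)}{3} = - \frac{14 D}{3} - \frac{14 U}{3}$)
$C{\left(v,W \right)} = 264$
$\frac{124309}{C{\left(E{\left(10,16 \right)},-300 \right)}} + \frac{111747}{-131942} = \frac{124309}{264} + \frac{111747}{-131942} = 124309 \cdot \frac{1}{264} + 111747 \left(- \frac{1}{131942}\right) = \frac{124309}{264} - \frac{111747}{131942} = \frac{8186038435}{17416344}$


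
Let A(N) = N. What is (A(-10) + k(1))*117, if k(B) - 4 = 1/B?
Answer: -585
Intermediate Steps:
k(B) = 4 + 1/B
(A(-10) + k(1))*117 = (-10 + (4 + 1/1))*117 = (-10 + (4 + 1))*117 = (-10 + 5)*117 = -5*117 = -585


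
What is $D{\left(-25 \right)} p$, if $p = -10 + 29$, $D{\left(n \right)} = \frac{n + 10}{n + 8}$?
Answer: $\frac{285}{17} \approx 16.765$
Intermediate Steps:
$D{\left(n \right)} = \frac{10 + n}{8 + n}$
$p = 19$
$D{\left(-25 \right)} p = \frac{10 - 25}{8 - 25} \cdot 19 = \frac{1}{-17} \left(-15\right) 19 = \left(- \frac{1}{17}\right) \left(-15\right) 19 = \frac{15}{17} \cdot 19 = \frac{285}{17}$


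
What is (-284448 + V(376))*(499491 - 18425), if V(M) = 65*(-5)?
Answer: -136994608018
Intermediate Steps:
V(M) = -325
(-284448 + V(376))*(499491 - 18425) = (-284448 - 325)*(499491 - 18425) = -284773*481066 = -136994608018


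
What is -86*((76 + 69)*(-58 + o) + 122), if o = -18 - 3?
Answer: 974638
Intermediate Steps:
o = -21
-86*((76 + 69)*(-58 + o) + 122) = -86*((76 + 69)*(-58 - 21) + 122) = -86*(145*(-79) + 122) = -86*(-11455 + 122) = -86*(-11333) = 974638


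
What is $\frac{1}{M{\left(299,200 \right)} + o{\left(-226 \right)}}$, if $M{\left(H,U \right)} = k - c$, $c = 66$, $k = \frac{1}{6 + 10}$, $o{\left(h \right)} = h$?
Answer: $- \frac{16}{4671} \approx -0.0034254$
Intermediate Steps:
$k = \frac{1}{16} \approx 0.0625$
$M{\left(H,U \right)} = - \frac{1055}{16}$ ($M{\left(H,U \right)} = \frac{1}{16} - 66 = - \frac{1055}{16}$)
$\frac{1}{M{\left(299,200 \right)} + o{\left(-226 \right)}} = \frac{1}{- \frac{1055}{16} - 226} = \frac{1}{- \frac{4671}{16}} = - \frac{16}{4671}$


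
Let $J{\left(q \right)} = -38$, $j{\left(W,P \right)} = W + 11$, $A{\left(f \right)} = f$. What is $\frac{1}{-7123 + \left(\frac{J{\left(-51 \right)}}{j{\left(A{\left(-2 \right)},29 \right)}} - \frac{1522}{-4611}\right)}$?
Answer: $- \frac{13833}{98586299} \approx -0.00014031$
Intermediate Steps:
$j{\left(W,P \right)} = 11 + W$
$\frac{1}{-7123 + \left(\frac{J{\left(-51 \right)}}{j{\left(A{\left(-2 \right)},29 \right)}} - \frac{1522}{-4611}\right)} = \frac{1}{-7123 - \left(- \frac{1522}{4611} + \frac{38}{11 - 2}\right)} = \frac{1}{-7123 - \left(- \frac{1522}{4611} + \frac{38}{9}\right)} = \frac{1}{-7123 + \left(\left(-38\right) \frac{1}{9} + \frac{1522}{4611}\right)} = \frac{1}{-7123 + \left(- \frac{38}{9} + \frac{1522}{4611}\right)} = \frac{1}{-7123 - \frac{53840}{13833}} = \frac{1}{- \frac{98586299}{13833}} = - \frac{13833}{98586299}$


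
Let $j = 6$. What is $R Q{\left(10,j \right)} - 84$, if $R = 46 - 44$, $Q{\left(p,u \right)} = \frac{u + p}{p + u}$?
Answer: $-82$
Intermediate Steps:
$Q{\left(p,u \right)} = 1$ ($Q{\left(p,u \right)} = \frac{p + u}{p + u} = 1$)
$R = 2$
$R Q{\left(10,j \right)} - 84 = 2 \cdot 1 - 84 = 2 - 84 = -82$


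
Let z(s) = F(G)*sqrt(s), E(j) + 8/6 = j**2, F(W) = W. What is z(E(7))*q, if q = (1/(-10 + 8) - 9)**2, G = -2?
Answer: -361*sqrt(429)/6 ≈ -1246.2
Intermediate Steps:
E(j) = -4/3 + j**2
z(s) = -2*sqrt(s)
q = 361/4 (q = (1/(-2) - 9)**2 = (-1/2 - 9)**2 = (-19/2)**2 = 361/4 ≈ 90.250)
z(E(7))*q = -2*sqrt(-4/3 + 7**2)*(361/4) = -2*sqrt(-4/3 + 49)*(361/4) = -2*sqrt(429)/3*(361/4) = -361*sqrt(429)/6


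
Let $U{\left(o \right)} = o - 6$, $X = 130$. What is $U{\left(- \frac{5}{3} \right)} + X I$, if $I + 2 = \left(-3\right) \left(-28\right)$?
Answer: $\frac{31957}{3} \approx 10652.0$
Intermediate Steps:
$I = 82$ ($I = -2 - -84 = -2 + 84 = 82$)
$U{\left(o \right)} = -6 + o$
$U{\left(- \frac{5}{3} \right)} + X I = \left(-6 - \frac{5}{3}\right) + 130 \cdot 82 = \left(-6 - \frac{5}{3}\right) + 10660 = - \frac{23}{3} + 10660 = \frac{31957}{3}$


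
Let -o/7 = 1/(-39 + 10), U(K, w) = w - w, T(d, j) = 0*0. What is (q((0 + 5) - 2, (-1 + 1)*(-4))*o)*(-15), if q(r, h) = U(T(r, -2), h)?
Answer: 0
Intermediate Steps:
T(d, j) = 0
U(K, w) = 0
q(r, h) = 0
o = 7/29 (o = -7/(-39 + 10) = -7/(-29) = -7*(-1/29) = 7/29 ≈ 0.24138)
(q((0 + 5) - 2, (-1 + 1)*(-4))*o)*(-15) = (0*(7/29))*(-15) = 0*(-15) = 0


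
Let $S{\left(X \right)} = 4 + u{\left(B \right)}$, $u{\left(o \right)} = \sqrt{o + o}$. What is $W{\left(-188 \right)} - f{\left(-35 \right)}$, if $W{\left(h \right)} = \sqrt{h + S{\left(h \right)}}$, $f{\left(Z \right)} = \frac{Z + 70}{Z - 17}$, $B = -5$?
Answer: $\frac{35}{52} + \sqrt{-184 + i \sqrt{10}} \approx 0.78964 + 13.565 i$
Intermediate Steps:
$u{\left(o \right)} = \sqrt{2} \sqrt{o}$ ($u{\left(o \right)} = \sqrt{2 o} = \sqrt{2} \sqrt{o}$)
$f{\left(Z \right)} = \frac{70 + Z}{-17 + Z}$
$S{\left(X \right)} = 4 + i \sqrt{10}$ ($S{\left(X \right)} = 4 + \sqrt{2} \sqrt{-5} = 4 + \sqrt{2} i \sqrt{5} = 4 + i \sqrt{10}$)
$W{\left(h \right)} = \sqrt{4 + h + i \sqrt{10}}$ ($W{\left(h \right)} = \sqrt{h + \left(4 + i \sqrt{10}\right)} = \sqrt{4 + h + i \sqrt{10}}$)
$W{\left(-188 \right)} - f{\left(-35 \right)} = \sqrt{4 - 188 + i \sqrt{10}} - \frac{70 - 35}{-17 - 35} = \sqrt{-184 + i \sqrt{10}} - \frac{1}{-52} \cdot 35 = \sqrt{-184 + i \sqrt{10}} - \left(- \frac{1}{52}\right) 35 = \sqrt{-184 + i \sqrt{10}} - - \frac{35}{52} = \sqrt{-184 + i \sqrt{10}} + \frac{35}{52} = \frac{35}{52} + \sqrt{-184 + i \sqrt{10}}$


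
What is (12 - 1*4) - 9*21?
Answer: -181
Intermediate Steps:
(12 - 1*4) - 9*21 = (12 - 4) - 189 = 8 - 189 = -181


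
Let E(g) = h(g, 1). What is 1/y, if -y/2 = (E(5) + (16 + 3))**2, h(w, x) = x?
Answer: -1/800 ≈ -0.0012500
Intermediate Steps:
E(g) = 1
y = -800 (y = -2*(1 + (16 + 3))**2 = -2*(1 + 19)**2 = -2*20**2 = -2*400 = -800)
1/y = 1/(-800) = -1/800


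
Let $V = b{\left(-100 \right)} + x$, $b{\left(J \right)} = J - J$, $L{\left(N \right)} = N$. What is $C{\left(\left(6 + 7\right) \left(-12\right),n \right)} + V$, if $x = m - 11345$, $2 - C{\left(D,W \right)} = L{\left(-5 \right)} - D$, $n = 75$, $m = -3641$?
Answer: $-15135$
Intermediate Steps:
$b{\left(J \right)} = 0$
$C{\left(D,W \right)} = 7 + D$ ($C{\left(D,W \right)} = 2 - \left(-5 - D\right) = 2 + \left(5 + D\right) = 7 + D$)
$x = -14986$ ($x = -3641 - 11345 = -14986$)
$V = -14986$ ($V = 0 - 14986 = -14986$)
$C{\left(\left(6 + 7\right) \left(-12\right),n \right)} + V = \left(7 + \left(6 + 7\right) \left(-12\right)\right) - 14986 = \left(7 + 13 \left(-12\right)\right) - 14986 = \left(7 - 156\right) - 14986 = -149 - 14986 = -15135$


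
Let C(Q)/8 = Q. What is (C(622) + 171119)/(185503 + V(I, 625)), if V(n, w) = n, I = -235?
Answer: 176095/185268 ≈ 0.95049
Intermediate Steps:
C(Q) = 8*Q
(C(622) + 171119)/(185503 + V(I, 625)) = (8*622 + 171119)/(185503 - 235) = (4976 + 171119)/185268 = 176095*(1/185268) = 176095/185268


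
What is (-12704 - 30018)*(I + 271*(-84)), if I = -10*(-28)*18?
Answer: 757204728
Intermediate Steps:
I = 5040 (I = 280*18 = 5040)
(-12704 - 30018)*(I + 271*(-84)) = (-12704 - 30018)*(5040 + 271*(-84)) = -42722*(5040 - 22764) = -42722*(-17724) = 757204728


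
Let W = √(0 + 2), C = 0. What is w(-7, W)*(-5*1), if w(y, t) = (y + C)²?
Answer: -245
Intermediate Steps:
W = √2 ≈ 1.4142
w(y, t) = y² (w(y, t) = (y + 0)² = y²)
w(-7, W)*(-5*1) = (-7)²*(-5*1) = 49*(-5) = -245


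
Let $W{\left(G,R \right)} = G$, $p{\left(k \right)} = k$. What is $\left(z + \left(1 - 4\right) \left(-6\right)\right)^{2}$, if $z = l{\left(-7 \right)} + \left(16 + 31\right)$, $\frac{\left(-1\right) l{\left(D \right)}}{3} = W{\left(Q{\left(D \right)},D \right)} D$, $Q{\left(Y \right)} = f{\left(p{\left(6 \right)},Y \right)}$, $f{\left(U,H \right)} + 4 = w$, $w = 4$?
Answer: $4225$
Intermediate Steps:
$f{\left(U,H \right)} = 0$ ($f{\left(U,H \right)} = -4 + 4 = 0$)
$Q{\left(Y \right)} = 0$
$l{\left(D \right)} = 0$ ($l{\left(D \right)} = - 3 \cdot 0 D = \left(-3\right) 0 = 0$)
$z = 47$ ($z = 0 + \left(16 + 31\right) = 0 + 47 = 47$)
$\left(z + \left(1 - 4\right) \left(-6\right)\right)^{2} = \left(47 + \left(1 - 4\right) \left(-6\right)\right)^{2} = \left(47 - -18\right)^{2} = \left(47 + 18\right)^{2} = 65^{2} = 4225$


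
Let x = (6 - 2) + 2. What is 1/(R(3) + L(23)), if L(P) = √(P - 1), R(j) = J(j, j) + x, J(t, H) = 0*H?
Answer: 3/7 - √22/14 ≈ 0.093542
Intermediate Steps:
x = 6 (x = 4 + 2 = 6)
J(t, H) = 0
R(j) = 6 (R(j) = 0 + 6 = 6)
L(P) = √(-1 + P)
1/(R(3) + L(23)) = 1/(6 + √(-1 + 23)) = 1/(6 + √22)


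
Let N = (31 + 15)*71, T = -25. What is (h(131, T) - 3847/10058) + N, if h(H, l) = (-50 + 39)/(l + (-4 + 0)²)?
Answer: 295720867/90522 ≈ 3266.8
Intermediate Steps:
h(H, l) = -11/(16 + l) (h(H, l) = -11/(l + (-4)²) = -11/(l + 16) = -11/(16 + l))
N = 3266 (N = 46*71 = 3266)
(h(131, T) - 3847/10058) + N = (-11/(16 - 25) - 3847/10058) + 3266 = (-11/(-9) - 3847*1/10058) + 3266 = (-11*(-⅑) - 3847/10058) + 3266 = (11/9 - 3847/10058) + 3266 = 76015/90522 + 3266 = 295720867/90522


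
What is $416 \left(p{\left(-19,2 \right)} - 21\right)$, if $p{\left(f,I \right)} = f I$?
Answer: $-24544$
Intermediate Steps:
$p{\left(f,I \right)} = I f$
$416 \left(p{\left(-19,2 \right)} - 21\right) = 416 \left(2 \left(-19\right) - 21\right) = 416 \left(-38 - 21\right) = 416 \left(-59\right) = -24544$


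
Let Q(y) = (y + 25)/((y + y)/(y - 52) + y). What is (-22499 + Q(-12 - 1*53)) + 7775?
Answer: -1693188/115 ≈ -14723.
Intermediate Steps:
Q(y) = (25 + y)/(y + 2*y/(-52 + y)) (Q(y) = (25 + y)/((2*y)/(-52 + y) + y) = (25 + y)/(2*y/(-52 + y) + y) = (25 + y)/(y + 2*y/(-52 + y)))
(-22499 + Q(-12 - 1*53)) + 7775 = (-22499 + (-1300 + (-12 - 1*53)² - 27*(-12 - 1*53))/((-12 - 1*53)*(-50 + (-12 - 1*53)))) + 7775 = (-22499 + (-1300 + (-12 - 53)² - 27*(-12 - 53))/((-12 - 53)*(-50 + (-12 - 53)))) + 7775 = (-22499 + (-1300 + (-65)² - 27*(-65))/((-65)*(-50 - 65))) + 7775 = (-22499 - 1/65*(-1300 + 4225 + 1755)/(-115)) + 7775 = (-22499 - 1/65*(-1/115)*4680) + 7775 = (-22499 + 72/115) + 7775 = -2587313/115 + 7775 = -1693188/115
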